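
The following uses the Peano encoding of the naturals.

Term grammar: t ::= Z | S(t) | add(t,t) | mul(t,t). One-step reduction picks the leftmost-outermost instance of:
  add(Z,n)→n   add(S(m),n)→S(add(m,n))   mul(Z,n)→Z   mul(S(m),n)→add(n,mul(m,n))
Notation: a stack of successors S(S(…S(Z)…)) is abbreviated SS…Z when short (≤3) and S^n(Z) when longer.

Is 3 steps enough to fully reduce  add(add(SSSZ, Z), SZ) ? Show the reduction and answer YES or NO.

  start: add(add(SSSZ, Z), SZ)
  →1  add(S(add(SSZ, Z)), SZ)
  →2  S(add(add(SSZ, Z), SZ))
  →3  S(add(S(add(SZ, Z)), SZ))

Answer: NO — after 3 steps the term is S(add(S(add(SZ, Z)), SZ)), not yet normal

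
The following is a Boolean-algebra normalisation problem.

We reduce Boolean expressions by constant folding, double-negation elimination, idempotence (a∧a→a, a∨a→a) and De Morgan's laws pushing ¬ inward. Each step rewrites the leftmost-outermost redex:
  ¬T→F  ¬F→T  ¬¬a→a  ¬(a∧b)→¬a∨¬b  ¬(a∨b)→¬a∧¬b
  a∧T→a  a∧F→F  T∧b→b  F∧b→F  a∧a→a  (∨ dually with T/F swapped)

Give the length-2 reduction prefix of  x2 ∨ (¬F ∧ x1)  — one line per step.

  start: x2 ∨ (¬F ∧ x1)
  step 1: x2 ∨ (T ∧ x1)
  step 2: x2 ∨ x1

Answer: after 2 steps: x2 ∨ x1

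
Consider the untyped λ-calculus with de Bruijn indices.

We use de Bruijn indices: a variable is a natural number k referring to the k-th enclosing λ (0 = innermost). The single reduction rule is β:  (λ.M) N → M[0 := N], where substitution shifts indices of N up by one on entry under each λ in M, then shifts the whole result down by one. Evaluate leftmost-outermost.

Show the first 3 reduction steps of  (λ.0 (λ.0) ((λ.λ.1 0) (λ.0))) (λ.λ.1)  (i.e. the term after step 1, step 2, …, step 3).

  start: (λ.0 (λ.0) ((λ.λ.1 0) (λ.0))) (λ.λ.1)
  [1] (λ.λ.1) (λ.0) ((λ.λ.1 0) (λ.0))
  [2] (λ.λ.0) ((λ.λ.1 0) (λ.0))
  [3] λ.0

Answer: after 3 steps: λ.0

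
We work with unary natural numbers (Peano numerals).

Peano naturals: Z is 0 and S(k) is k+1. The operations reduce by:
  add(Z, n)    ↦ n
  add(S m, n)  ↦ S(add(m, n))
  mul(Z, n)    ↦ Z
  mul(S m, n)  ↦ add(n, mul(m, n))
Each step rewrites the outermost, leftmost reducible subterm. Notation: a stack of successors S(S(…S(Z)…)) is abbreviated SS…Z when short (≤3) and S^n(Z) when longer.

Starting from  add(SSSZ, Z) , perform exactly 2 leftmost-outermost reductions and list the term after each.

  start: add(SSSZ, Z)
  [1] S(add(SSZ, Z))
  [2] S(S(add(SZ, Z)))

Answer: after 2 steps: S(S(add(SZ, Z)))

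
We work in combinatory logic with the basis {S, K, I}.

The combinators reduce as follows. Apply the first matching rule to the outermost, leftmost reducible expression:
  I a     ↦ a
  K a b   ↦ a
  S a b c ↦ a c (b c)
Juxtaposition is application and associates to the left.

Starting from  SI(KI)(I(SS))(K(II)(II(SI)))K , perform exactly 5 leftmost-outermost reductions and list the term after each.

Answer: after 5 steps: K(II)(II(SI))K(KI(I(SS))(K(II)(II(SI)))K)

Reduction:
  start: SI(KI)(I(SS))(K(II)(II(SI)))K
  [1] I(I(SS))(KI(I(SS)))(K(II)(II(SI)))K
  [2] I(SS)(KI(I(SS)))(K(II)(II(SI)))K
  [3] SS(KI(I(SS)))(K(II)(II(SI)))K
  [4] S(K(II)(II(SI)))(KI(I(SS))(K(II)(II(SI))))K
  [5] K(II)(II(SI))K(KI(I(SS))(K(II)(II(SI)))K)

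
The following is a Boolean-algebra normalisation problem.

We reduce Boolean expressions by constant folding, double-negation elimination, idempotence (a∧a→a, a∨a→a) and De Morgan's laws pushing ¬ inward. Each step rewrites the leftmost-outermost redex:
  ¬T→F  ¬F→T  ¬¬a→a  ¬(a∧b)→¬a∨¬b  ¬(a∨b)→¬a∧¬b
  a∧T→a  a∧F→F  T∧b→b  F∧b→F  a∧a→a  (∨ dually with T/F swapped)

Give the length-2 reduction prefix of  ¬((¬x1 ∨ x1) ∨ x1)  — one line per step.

Answer: after 2 steps: (¬¬x1 ∧ ¬x1) ∧ ¬x1

Reduction:
  start: ¬((¬x1 ∨ x1) ∨ x1)
  [1] ¬(¬x1 ∨ x1) ∧ ¬x1
  [2] (¬¬x1 ∧ ¬x1) ∧ ¬x1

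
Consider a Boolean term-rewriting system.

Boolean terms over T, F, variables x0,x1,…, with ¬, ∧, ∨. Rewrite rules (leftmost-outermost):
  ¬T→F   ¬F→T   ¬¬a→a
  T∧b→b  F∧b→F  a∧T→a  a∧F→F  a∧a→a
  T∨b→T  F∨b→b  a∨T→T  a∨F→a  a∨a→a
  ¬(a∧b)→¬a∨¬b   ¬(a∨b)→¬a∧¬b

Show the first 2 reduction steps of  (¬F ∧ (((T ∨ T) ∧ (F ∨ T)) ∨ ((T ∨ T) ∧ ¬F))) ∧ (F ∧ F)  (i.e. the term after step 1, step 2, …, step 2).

  start: (¬F ∧ (((T ∨ T) ∧ (F ∨ T)) ∨ ((T ∨ T) ∧ ¬F))) ∧ (F ∧ F)
  →1  (T ∧ (((T ∨ T) ∧ (F ∨ T)) ∨ ((T ∨ T) ∧ ¬F))) ∧ (F ∧ F)
  →2  (((T ∨ T) ∧ (F ∨ T)) ∨ ((T ∨ T) ∧ ¬F)) ∧ (F ∧ F)

Answer: after 2 steps: (((T ∨ T) ∧ (F ∨ T)) ∨ ((T ∨ T) ∧ ¬F)) ∧ (F ∧ F)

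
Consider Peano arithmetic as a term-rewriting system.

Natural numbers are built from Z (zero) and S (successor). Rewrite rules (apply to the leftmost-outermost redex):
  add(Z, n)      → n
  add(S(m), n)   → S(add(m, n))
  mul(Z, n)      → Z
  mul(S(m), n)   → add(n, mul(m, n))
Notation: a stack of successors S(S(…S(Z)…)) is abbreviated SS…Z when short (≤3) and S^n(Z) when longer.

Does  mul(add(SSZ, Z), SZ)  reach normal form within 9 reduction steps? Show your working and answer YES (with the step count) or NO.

Answer: NO — after 9 steps the term is S(S(mul(Z, SZ))), not yet normal

Working:
  start: mul(add(SSZ, Z), SZ)
  →1  mul(S(add(SZ, Z)), SZ)
  →2  add(SZ, mul(add(SZ, Z), SZ))
  →3  S(add(Z, mul(add(SZ, Z), SZ)))
  →4  S(mul(add(SZ, Z), SZ))
  →5  S(mul(S(add(Z, Z)), SZ))
  →6  S(add(SZ, mul(add(Z, Z), SZ)))
  →7  S(S(add(Z, mul(add(Z, Z), SZ))))
  →8  S(S(mul(add(Z, Z), SZ)))
  →9  S(S(mul(Z, SZ)))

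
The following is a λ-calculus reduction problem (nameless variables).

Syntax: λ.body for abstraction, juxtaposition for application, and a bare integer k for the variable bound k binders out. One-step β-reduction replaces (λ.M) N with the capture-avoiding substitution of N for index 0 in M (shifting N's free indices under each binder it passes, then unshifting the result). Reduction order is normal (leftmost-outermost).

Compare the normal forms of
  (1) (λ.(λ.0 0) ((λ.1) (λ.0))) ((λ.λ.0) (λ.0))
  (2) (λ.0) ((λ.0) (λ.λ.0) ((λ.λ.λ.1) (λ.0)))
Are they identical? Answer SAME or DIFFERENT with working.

Answer: SAME — A ⇓ λ.0, B ⇓ λ.0

Derivation:
Term A:
  start: (λ.(λ.0 0) ((λ.1) (λ.0))) ((λ.λ.0) (λ.0))
  →1  (λ.0 0) ((λ.(λ.λ.0) (λ.0)) (λ.0))
  →2  (λ.(λ.λ.0) (λ.0)) (λ.0) ((λ.(λ.λ.0) (λ.0)) (λ.0))
  →3  (λ.λ.0) (λ.0) ((λ.(λ.λ.0) (λ.0)) (λ.0))
  →4  (λ.0) ((λ.(λ.λ.0) (λ.0)) (λ.0))
  →5  (λ.(λ.λ.0) (λ.0)) (λ.0)
  →6  (λ.λ.0) (λ.0)
  →7  λ.0

Term B:
  start: (λ.0) ((λ.0) (λ.λ.0) ((λ.λ.λ.1) (λ.0)))
  →1  (λ.0) (λ.λ.0) ((λ.λ.λ.1) (λ.0))
  →2  (λ.λ.0) ((λ.λ.λ.1) (λ.0))
  →3  λ.0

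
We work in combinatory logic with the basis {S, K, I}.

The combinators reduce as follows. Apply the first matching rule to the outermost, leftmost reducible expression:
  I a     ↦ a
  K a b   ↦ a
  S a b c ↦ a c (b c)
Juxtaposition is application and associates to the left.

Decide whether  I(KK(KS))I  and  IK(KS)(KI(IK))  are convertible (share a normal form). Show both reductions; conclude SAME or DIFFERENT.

Term A:
  start: I(KK(KS))I
  step 1: KK(KS)I
  step 2: KI

Term B:
  start: IK(KS)(KI(IK))
  step 1: K(KS)(KI(IK))
  step 2: KS

Answer: DIFFERENT — A ⇓ KI, B ⇓ KS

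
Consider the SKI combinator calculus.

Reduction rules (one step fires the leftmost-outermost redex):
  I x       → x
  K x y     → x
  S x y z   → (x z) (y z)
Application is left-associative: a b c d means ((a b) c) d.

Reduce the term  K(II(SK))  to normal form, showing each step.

Answer: normal form = K(SK)  (in 2 steps)

Derivation:
  start: K(II(SK))
  →1  K(I(SK))
  →2  K(SK)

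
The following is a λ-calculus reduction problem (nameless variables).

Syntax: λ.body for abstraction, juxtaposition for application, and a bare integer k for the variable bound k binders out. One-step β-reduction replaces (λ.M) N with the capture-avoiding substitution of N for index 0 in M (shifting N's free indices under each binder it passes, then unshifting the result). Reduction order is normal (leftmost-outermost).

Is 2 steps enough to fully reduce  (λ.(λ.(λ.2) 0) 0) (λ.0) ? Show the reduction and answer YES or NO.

  start: (λ.(λ.(λ.2) 0) 0) (λ.0)
  step 1: (λ.(λ.λ.0) 0) (λ.0)
  step 2: (λ.λ.0) (λ.0)

Answer: NO — after 2 steps the term is (λ.λ.0) (λ.0), not yet normal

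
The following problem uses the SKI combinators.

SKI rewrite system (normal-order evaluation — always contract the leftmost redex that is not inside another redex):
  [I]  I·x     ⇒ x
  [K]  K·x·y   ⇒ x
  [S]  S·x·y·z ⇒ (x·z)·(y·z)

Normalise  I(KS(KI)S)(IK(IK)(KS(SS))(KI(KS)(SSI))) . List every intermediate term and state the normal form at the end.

Answer: normal form = SS(K(SSI))  (in 7 steps)

Working:
  start: I(KS(KI)S)(IK(IK)(KS(SS))(KI(KS)(SSI)))
  step 1: KS(KI)S(IK(IK)(KS(SS))(KI(KS)(SSI)))
  step 2: SS(IK(IK)(KS(SS))(KI(KS)(SSI)))
  step 3: SS(K(IK)(KS(SS))(KI(KS)(SSI)))
  step 4: SS(IK(KI(KS)(SSI)))
  step 5: SS(K(KI(KS)(SSI)))
  step 6: SS(K(I(SSI)))
  step 7: SS(K(SSI))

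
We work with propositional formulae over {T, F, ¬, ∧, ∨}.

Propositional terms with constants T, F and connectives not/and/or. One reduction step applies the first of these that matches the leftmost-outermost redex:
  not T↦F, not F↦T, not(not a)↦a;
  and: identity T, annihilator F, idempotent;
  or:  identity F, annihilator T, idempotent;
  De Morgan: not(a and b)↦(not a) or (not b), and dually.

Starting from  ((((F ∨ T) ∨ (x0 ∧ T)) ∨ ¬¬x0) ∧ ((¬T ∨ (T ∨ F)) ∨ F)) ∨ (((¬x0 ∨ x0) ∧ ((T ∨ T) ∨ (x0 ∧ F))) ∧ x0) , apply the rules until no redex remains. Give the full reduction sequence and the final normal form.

  start: ((((F ∨ T) ∨ (x0 ∧ T)) ∨ ¬¬x0) ∧ ((¬T ∨ (T ∨ F)) ∨ F)) ∨ (((¬x0 ∨ x0) ∧ ((T ∨ T) ∨ (x0 ∧ F))) ∧ x0)
  step 1: (((T ∨ (x0 ∧ T)) ∨ ¬¬x0) ∧ ((¬T ∨ (T ∨ F)) ∨ F)) ∨ (((¬x0 ∨ x0) ∧ ((T ∨ T) ∨ (x0 ∧ F))) ∧ x0)
  step 2: ((T ∨ ¬¬x0) ∧ ((¬T ∨ (T ∨ F)) ∨ F)) ∨ (((¬x0 ∨ x0) ∧ ((T ∨ T) ∨ (x0 ∧ F))) ∧ x0)
  step 3: (T ∧ ((¬T ∨ (T ∨ F)) ∨ F)) ∨ (((¬x0 ∨ x0) ∧ ((T ∨ T) ∨ (x0 ∧ F))) ∧ x0)
  step 4: ((¬T ∨ (T ∨ F)) ∨ F) ∨ (((¬x0 ∨ x0) ∧ ((T ∨ T) ∨ (x0 ∧ F))) ∧ x0)
  step 5: (¬T ∨ (T ∨ F)) ∨ (((¬x0 ∨ x0) ∧ ((T ∨ T) ∨ (x0 ∧ F))) ∧ x0)
  step 6: (F ∨ (T ∨ F)) ∨ (((¬x0 ∨ x0) ∧ ((T ∨ T) ∨ (x0 ∧ F))) ∧ x0)
  step 7: (T ∨ F) ∨ (((¬x0 ∨ x0) ∧ ((T ∨ T) ∨ (x0 ∧ F))) ∧ x0)
  step 8: T ∨ (((¬x0 ∨ x0) ∧ ((T ∨ T) ∨ (x0 ∧ F))) ∧ x0)
  step 9: T

Answer: normal form = T  (in 9 steps)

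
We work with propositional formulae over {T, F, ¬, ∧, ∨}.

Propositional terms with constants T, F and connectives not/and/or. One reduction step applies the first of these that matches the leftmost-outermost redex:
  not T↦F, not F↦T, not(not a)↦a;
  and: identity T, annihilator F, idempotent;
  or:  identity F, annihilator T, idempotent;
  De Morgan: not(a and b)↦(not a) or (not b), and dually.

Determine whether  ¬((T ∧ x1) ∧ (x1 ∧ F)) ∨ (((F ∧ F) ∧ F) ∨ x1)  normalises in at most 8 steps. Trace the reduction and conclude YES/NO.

Answer: NO — after 8 steps the term is T ∨ (((F ∧ F) ∧ F) ∨ x1), not yet normal

Derivation:
  start: ¬((T ∧ x1) ∧ (x1 ∧ F)) ∨ (((F ∧ F) ∧ F) ∨ x1)
  →1  (¬(T ∧ x1) ∨ ¬(x1 ∧ F)) ∨ (((F ∧ F) ∧ F) ∨ x1)
  →2  ((¬T ∨ ¬x1) ∨ ¬(x1 ∧ F)) ∨ (((F ∧ F) ∧ F) ∨ x1)
  →3  ((F ∨ ¬x1) ∨ ¬(x1 ∧ F)) ∨ (((F ∧ F) ∧ F) ∨ x1)
  →4  (¬x1 ∨ ¬(x1 ∧ F)) ∨ (((F ∧ F) ∧ F) ∨ x1)
  →5  (¬x1 ∨ (¬x1 ∨ ¬F)) ∨ (((F ∧ F) ∧ F) ∨ x1)
  →6  (¬x1 ∨ (¬x1 ∨ T)) ∨ (((F ∧ F) ∧ F) ∨ x1)
  →7  (¬x1 ∨ T) ∨ (((F ∧ F) ∧ F) ∨ x1)
  →8  T ∨ (((F ∧ F) ∧ F) ∨ x1)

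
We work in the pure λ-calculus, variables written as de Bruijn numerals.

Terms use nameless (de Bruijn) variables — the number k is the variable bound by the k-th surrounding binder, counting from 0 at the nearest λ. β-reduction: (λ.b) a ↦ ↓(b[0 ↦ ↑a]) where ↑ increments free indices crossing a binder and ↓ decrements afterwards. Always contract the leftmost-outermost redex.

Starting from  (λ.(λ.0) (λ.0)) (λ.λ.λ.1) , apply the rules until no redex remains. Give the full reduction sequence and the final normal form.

Answer: normal form = λ.0  (in 2 steps)

Reduction:
  start: (λ.(λ.0) (λ.0)) (λ.λ.λ.1)
  step 1: (λ.0) (λ.0)
  step 2: λ.0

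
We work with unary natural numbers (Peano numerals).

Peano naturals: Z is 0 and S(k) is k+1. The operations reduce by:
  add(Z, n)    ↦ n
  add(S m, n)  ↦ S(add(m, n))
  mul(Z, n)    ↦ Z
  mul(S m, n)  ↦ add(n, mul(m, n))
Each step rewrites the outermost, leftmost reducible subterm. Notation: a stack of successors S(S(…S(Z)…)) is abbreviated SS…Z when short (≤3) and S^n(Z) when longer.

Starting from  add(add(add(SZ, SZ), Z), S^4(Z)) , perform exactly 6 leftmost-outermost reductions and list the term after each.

  start: add(add(add(SZ, SZ), Z), S^4(Z))
  [1] add(add(S(add(Z, SZ)), Z), S^4(Z))
  [2] add(S(add(add(Z, SZ), Z)), S^4(Z))
  [3] S(add(add(add(Z, SZ), Z), S^4(Z)))
  [4] S(add(add(SZ, Z), S^4(Z)))
  [5] S(add(S(add(Z, Z)), S^4(Z)))
  [6] S(S(add(add(Z, Z), S^4(Z))))

Answer: after 6 steps: S(S(add(add(Z, Z), S^4(Z))))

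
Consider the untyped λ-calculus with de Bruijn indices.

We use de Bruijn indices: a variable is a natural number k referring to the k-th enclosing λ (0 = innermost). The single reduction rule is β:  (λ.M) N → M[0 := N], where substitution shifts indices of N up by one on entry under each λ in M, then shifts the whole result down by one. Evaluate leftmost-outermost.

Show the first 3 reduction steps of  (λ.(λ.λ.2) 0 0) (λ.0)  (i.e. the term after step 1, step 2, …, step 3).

Answer: after 3 steps: λ.0

Working:
  start: (λ.(λ.λ.2) 0 0) (λ.0)
  step 1: (λ.λ.λ.0) (λ.0) (λ.0)
  step 2: (λ.λ.0) (λ.0)
  step 3: λ.0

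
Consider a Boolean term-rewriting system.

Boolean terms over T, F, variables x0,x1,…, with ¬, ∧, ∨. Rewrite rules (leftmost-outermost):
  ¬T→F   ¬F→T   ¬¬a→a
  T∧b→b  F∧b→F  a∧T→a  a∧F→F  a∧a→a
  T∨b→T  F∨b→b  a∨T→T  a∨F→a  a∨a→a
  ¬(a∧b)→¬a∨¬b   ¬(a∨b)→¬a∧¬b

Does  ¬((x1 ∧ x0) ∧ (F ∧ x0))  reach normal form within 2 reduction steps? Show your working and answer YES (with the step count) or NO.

  start: ¬((x1 ∧ x0) ∧ (F ∧ x0))
  [1] ¬(x1 ∧ x0) ∨ ¬(F ∧ x0)
  [2] (¬x1 ∨ ¬x0) ∨ ¬(F ∧ x0)

Answer: NO — after 2 steps the term is (¬x1 ∨ ¬x0) ∨ ¬(F ∧ x0), not yet normal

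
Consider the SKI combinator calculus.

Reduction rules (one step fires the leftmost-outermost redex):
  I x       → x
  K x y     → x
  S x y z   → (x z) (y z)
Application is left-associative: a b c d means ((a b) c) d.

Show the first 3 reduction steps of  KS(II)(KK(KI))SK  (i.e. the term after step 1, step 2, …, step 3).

  start: KS(II)(KK(KI))SK
  [1] S(KK(KI))SK
  [2] KK(KI)K(SK)
  [3] KK(SK)

Answer: after 3 steps: KK(SK)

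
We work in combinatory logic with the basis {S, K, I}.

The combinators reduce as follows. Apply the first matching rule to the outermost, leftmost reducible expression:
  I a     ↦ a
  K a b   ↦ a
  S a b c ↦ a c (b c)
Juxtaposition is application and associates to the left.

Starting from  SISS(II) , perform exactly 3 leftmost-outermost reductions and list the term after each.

  start: SISS(II)
  step 1: IS(SS)(II)
  step 2: S(SS)(II)
  step 3: S(SS)I

Answer: after 3 steps: S(SS)I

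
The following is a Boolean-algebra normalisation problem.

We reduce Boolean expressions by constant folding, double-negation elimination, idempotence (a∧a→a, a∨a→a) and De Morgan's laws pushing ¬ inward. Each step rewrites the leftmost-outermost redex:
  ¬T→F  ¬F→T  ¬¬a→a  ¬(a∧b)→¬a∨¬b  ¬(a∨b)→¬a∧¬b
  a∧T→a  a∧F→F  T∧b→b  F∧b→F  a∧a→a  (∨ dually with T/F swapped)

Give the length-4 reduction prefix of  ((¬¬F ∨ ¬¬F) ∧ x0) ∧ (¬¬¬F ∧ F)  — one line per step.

  start: ((¬¬F ∨ ¬¬F) ∧ x0) ∧ (¬¬¬F ∧ F)
  →1  (¬¬F ∧ x0) ∧ (¬¬¬F ∧ F)
  →2  (F ∧ x0) ∧ (¬¬¬F ∧ F)
  →3  F ∧ (¬¬¬F ∧ F)
  →4  F

Answer: after 4 steps: F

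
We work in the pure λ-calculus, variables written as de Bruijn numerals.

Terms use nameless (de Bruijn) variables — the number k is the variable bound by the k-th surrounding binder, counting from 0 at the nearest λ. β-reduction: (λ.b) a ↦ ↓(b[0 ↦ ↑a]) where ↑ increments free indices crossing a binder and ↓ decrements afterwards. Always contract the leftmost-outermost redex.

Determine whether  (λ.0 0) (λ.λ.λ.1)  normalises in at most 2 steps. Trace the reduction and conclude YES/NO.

Answer: YES — reaches normal form λ.λ.1 in 2 ≤ 2 steps

Working:
  start: (λ.0 0) (λ.λ.λ.1)
  [1] (λ.λ.λ.1) (λ.λ.λ.1)
  [2] λ.λ.1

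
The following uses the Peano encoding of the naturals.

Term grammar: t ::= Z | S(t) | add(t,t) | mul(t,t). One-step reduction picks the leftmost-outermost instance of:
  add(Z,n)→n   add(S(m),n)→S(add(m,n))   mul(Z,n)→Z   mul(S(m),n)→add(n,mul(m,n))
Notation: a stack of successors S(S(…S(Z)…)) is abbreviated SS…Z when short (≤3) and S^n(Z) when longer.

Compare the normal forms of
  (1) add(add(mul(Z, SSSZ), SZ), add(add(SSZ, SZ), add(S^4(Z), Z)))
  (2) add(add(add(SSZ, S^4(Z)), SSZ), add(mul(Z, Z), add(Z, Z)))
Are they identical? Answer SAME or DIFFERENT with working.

Answer: SAME — A ⇓ S^8(Z), B ⇓ S^8(Z)

Working:
Term A:
  start: add(add(mul(Z, SSSZ), SZ), add(add(SSZ, SZ), add(S^4(Z), Z)))
  step 1: add(add(Z, SZ), add(add(SSZ, SZ), add(S^4(Z), Z)))
  step 2: add(SZ, add(add(SSZ, SZ), add(S^4(Z), Z)))
  step 3: S(add(Z, add(add(SSZ, SZ), add(S^4(Z), Z))))
  step 4: S(add(add(SSZ, SZ), add(S^4(Z), Z)))
  step 5: S(add(S(add(SZ, SZ)), add(S^4(Z), Z)))
  step 6: S(S(add(add(SZ, SZ), add(S^4(Z), Z))))
  step 7: S(S(add(S(add(Z, SZ)), add(S^4(Z), Z))))
  step 8: S(S(S(add(add(Z, SZ), add(S^4(Z), Z)))))
  step 9: S(S(S(add(SZ, add(S^4(Z), Z)))))
  step 10: S(S(S(S(add(Z, add(S^4(Z), Z))))))
  step 11: S(S(S(S(add(S^4(Z), Z)))))
  step 12: S(S(S(S(S(add(SSSZ, Z))))))
  step 13: S(S(S(S(S(S(add(SSZ, Z)))))))
  step 14: S(S(S(S(S(S(S(add(SZ, Z))))))))
  step 15: S(S(S(S(S(S(S(S(add(Z, Z)))))))))
  step 16: S^8(Z)

Term B:
  start: add(add(add(SSZ, S^4(Z)), SSZ), add(mul(Z, Z), add(Z, Z)))
  step 1: add(add(S(add(SZ, S^4(Z))), SSZ), add(mul(Z, Z), add(Z, Z)))
  step 2: add(S(add(add(SZ, S^4(Z)), SSZ)), add(mul(Z, Z), add(Z, Z)))
  step 3: S(add(add(add(SZ, S^4(Z)), SSZ), add(mul(Z, Z), add(Z, Z))))
  step 4: S(add(add(S(add(Z, S^4(Z))), SSZ), add(mul(Z, Z), add(Z, Z))))
  step 5: S(add(S(add(add(Z, S^4(Z)), SSZ)), add(mul(Z, Z), add(Z, Z))))
  step 6: S(S(add(add(add(Z, S^4(Z)), SSZ), add(mul(Z, Z), add(Z, Z)))))
  step 7: S(S(add(add(S^4(Z), SSZ), add(mul(Z, Z), add(Z, Z)))))
  step 8: S(S(add(S(add(SSSZ, SSZ)), add(mul(Z, Z), add(Z, Z)))))
  step 9: S(S(S(add(add(SSSZ, SSZ), add(mul(Z, Z), add(Z, Z))))))
  step 10: S(S(S(add(S(add(SSZ, SSZ)), add(mul(Z, Z), add(Z, Z))))))
  step 11: S(S(S(S(add(add(SSZ, SSZ), add(mul(Z, Z), add(Z, Z)))))))
  step 12: S(S(S(S(add(S(add(SZ, SSZ)), add(mul(Z, Z), add(Z, Z)))))))
  step 13: S(S(S(S(S(add(add(SZ, SSZ), add(mul(Z, Z), add(Z, Z))))))))
  step 14: S(S(S(S(S(add(S(add(Z, SSZ)), add(mul(Z, Z), add(Z, Z))))))))
  step 15: S(S(S(S(S(S(add(add(Z, SSZ), add(mul(Z, Z), add(Z, Z)))))))))
  step 16: S(S(S(S(S(S(add(SSZ, add(mul(Z, Z), add(Z, Z)))))))))
  step 17: S(S(S(S(S(S(S(add(SZ, add(mul(Z, Z), add(Z, Z))))))))))
  step 18: S(S(S(S(S(S(S(S(add(Z, add(mul(Z, Z), add(Z, Z)))))))))))
  step 19: S(S(S(S(S(S(S(S(add(mul(Z, Z), add(Z, Z))))))))))
  step 20: S(S(S(S(S(S(S(S(add(Z, add(Z, Z))))))))))
  step 21: S(S(S(S(S(S(S(S(add(Z, Z)))))))))
  step 22: S^8(Z)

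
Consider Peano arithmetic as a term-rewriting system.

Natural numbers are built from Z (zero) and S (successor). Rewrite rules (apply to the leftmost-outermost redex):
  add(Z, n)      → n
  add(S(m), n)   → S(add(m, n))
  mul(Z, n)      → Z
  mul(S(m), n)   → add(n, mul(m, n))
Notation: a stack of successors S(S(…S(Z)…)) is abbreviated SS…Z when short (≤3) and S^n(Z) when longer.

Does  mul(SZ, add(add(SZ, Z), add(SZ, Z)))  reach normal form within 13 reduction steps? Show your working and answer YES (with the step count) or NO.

  start: mul(SZ, add(add(SZ, Z), add(SZ, Z)))
  step 1: add(add(add(SZ, Z), add(SZ, Z)), mul(Z, add(add(SZ, Z), add(SZ, Z))))
  step 2: add(add(S(add(Z, Z)), add(SZ, Z)), mul(Z, add(add(SZ, Z), add(SZ, Z))))
  step 3: add(S(add(add(Z, Z), add(SZ, Z))), mul(Z, add(add(SZ, Z), add(SZ, Z))))
  step 4: S(add(add(add(Z, Z), add(SZ, Z)), mul(Z, add(add(SZ, Z), add(SZ, Z)))))
  step 5: S(add(add(Z, add(SZ, Z)), mul(Z, add(add(SZ, Z), add(SZ, Z)))))
  step 6: S(add(add(SZ, Z), mul(Z, add(add(SZ, Z), add(SZ, Z)))))
  step 7: S(add(S(add(Z, Z)), mul(Z, add(add(SZ, Z), add(SZ, Z)))))
  step 8: S(S(add(add(Z, Z), mul(Z, add(add(SZ, Z), add(SZ, Z))))))
  step 9: S(S(add(Z, mul(Z, add(add(SZ, Z), add(SZ, Z))))))
  step 10: S(S(mul(Z, add(add(SZ, Z), add(SZ, Z)))))
  step 11: SSZ

Answer: YES — reaches normal form SSZ in 11 ≤ 13 steps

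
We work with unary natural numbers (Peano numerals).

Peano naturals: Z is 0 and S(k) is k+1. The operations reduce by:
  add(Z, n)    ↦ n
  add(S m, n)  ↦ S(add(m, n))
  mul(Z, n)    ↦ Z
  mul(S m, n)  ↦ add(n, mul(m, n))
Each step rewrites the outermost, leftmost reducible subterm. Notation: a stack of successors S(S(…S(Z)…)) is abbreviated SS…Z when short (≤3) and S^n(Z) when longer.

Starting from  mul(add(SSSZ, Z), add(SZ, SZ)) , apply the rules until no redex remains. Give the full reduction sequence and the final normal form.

Answer: normal form = S^6(Z)  (in 23 steps)

Reduction:
  start: mul(add(SSSZ, Z), add(SZ, SZ))
  →1  mul(S(add(SSZ, Z)), add(SZ, SZ))
  →2  add(add(SZ, SZ), mul(add(SSZ, Z), add(SZ, SZ)))
  →3  add(S(add(Z, SZ)), mul(add(SSZ, Z), add(SZ, SZ)))
  →4  S(add(add(Z, SZ), mul(add(SSZ, Z), add(SZ, SZ))))
  →5  S(add(SZ, mul(add(SSZ, Z), add(SZ, SZ))))
  →6  S(S(add(Z, mul(add(SSZ, Z), add(SZ, SZ)))))
  →7  S(S(mul(add(SSZ, Z), add(SZ, SZ))))
  →8  S(S(mul(S(add(SZ, Z)), add(SZ, SZ))))
  →9  S(S(add(add(SZ, SZ), mul(add(SZ, Z), add(SZ, SZ)))))
  →10  S(S(add(S(add(Z, SZ)), mul(add(SZ, Z), add(SZ, SZ)))))
  →11  S(S(S(add(add(Z, SZ), mul(add(SZ, Z), add(SZ, SZ))))))
  →12  S(S(S(add(SZ, mul(add(SZ, Z), add(SZ, SZ))))))
  →13  S(S(S(S(add(Z, mul(add(SZ, Z), add(SZ, SZ)))))))
  →14  S(S(S(S(mul(add(SZ, Z), add(SZ, SZ))))))
  →15  S(S(S(S(mul(S(add(Z, Z)), add(SZ, SZ))))))
  →16  S(S(S(S(add(add(SZ, SZ), mul(add(Z, Z), add(SZ, SZ)))))))
  →17  S(S(S(S(add(S(add(Z, SZ)), mul(add(Z, Z), add(SZ, SZ)))))))
  →18  S(S(S(S(S(add(add(Z, SZ), mul(add(Z, Z), add(SZ, SZ))))))))
  →19  S(S(S(S(S(add(SZ, mul(add(Z, Z), add(SZ, SZ))))))))
  →20  S(S(S(S(S(S(add(Z, mul(add(Z, Z), add(SZ, SZ)))))))))
  →21  S(S(S(S(S(S(mul(add(Z, Z), add(SZ, SZ))))))))
  →22  S(S(S(S(S(S(mul(Z, add(SZ, SZ))))))))
  →23  S^6(Z)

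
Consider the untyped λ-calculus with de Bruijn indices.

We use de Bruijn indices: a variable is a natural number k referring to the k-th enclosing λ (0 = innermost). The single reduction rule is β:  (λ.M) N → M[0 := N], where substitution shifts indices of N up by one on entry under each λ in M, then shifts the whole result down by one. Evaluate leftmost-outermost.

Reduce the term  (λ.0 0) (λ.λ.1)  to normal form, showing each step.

  start: (λ.0 0) (λ.λ.1)
  step 1: (λ.λ.1) (λ.λ.1)
  step 2: λ.λ.λ.1

Answer: normal form = λ.λ.λ.1  (in 2 steps)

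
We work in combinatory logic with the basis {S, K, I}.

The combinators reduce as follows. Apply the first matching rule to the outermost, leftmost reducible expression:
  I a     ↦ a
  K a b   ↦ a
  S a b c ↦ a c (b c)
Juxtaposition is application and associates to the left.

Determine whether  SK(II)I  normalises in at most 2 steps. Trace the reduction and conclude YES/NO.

  start: SK(II)I
  [1] KI(III)
  [2] I

Answer: YES — reaches normal form I in 2 ≤ 2 steps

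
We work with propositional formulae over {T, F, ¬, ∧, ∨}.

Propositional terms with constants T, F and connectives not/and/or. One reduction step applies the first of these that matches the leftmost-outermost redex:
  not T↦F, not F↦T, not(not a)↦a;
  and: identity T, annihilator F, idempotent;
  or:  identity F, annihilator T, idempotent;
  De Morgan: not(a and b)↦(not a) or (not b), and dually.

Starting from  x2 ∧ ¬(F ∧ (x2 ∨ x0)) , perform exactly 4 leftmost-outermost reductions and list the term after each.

Answer: after 4 steps: x2

Working:
  start: x2 ∧ ¬(F ∧ (x2 ∨ x0))
  →1  x2 ∧ (¬F ∨ ¬(x2 ∨ x0))
  →2  x2 ∧ (T ∨ ¬(x2 ∨ x0))
  →3  x2 ∧ T
  →4  x2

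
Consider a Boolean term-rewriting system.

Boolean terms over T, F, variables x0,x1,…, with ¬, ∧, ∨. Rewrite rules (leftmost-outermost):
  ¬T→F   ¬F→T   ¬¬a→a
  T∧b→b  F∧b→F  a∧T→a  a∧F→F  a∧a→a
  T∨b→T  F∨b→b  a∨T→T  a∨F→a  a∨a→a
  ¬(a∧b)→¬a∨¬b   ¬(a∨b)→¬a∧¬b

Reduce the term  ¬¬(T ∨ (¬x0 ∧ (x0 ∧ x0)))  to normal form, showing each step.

Answer: normal form = T  (in 2 steps)

Reduction:
  start: ¬¬(T ∨ (¬x0 ∧ (x0 ∧ x0)))
  step 1: T ∨ (¬x0 ∧ (x0 ∧ x0))
  step 2: T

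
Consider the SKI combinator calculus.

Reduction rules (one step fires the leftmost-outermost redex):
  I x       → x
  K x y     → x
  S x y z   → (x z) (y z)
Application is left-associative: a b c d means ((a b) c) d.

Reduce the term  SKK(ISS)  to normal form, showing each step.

  start: SKK(ISS)
  [1] K(ISS)(K(ISS))
  [2] ISS
  [3] SS

Answer: normal form = SS  (in 3 steps)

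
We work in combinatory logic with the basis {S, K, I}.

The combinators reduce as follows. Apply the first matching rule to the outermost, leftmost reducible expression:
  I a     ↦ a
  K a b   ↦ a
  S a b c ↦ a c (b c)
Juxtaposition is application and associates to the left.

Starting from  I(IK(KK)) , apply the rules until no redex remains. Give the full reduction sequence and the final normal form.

Answer: normal form = K(KK)  (in 2 steps)

Derivation:
  start: I(IK(KK))
  step 1: IK(KK)
  step 2: K(KK)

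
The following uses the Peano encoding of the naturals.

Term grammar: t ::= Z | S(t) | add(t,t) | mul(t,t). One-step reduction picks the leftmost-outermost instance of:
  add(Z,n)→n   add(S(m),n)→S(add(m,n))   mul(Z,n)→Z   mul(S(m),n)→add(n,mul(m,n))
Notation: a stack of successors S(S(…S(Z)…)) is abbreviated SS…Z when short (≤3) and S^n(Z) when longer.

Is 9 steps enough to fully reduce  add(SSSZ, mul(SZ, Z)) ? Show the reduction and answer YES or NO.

Answer: YES — reaches normal form SSSZ in 7 ≤ 9 steps

Reduction:
  start: add(SSSZ, mul(SZ, Z))
  →1  S(add(SSZ, mul(SZ, Z)))
  →2  S(S(add(SZ, mul(SZ, Z))))
  →3  S(S(S(add(Z, mul(SZ, Z)))))
  →4  S(S(S(mul(SZ, Z))))
  →5  S(S(S(add(Z, mul(Z, Z)))))
  →6  S(S(S(mul(Z, Z))))
  →7  SSSZ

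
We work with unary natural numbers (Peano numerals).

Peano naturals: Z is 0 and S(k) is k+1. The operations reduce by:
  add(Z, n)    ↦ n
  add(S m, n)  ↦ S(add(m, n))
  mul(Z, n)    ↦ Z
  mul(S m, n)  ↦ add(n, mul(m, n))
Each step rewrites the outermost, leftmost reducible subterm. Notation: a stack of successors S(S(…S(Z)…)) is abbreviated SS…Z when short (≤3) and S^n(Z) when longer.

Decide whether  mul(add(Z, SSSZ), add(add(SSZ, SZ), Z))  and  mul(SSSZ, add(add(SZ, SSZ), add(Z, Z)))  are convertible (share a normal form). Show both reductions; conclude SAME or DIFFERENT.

Term A:
  start: mul(add(Z, SSSZ), add(add(SSZ, SZ), Z))
  [1] mul(SSSZ, add(add(SSZ, SZ), Z))
  [2] add(add(add(SSZ, SZ), Z), mul(SSZ, add(add(SSZ, SZ), Z)))
  [3] add(add(S(add(SZ, SZ)), Z), mul(SSZ, add(add(SSZ, SZ), Z)))
  [4] add(S(add(add(SZ, SZ), Z)), mul(SSZ, add(add(SSZ, SZ), Z)))
  [5] S(add(add(add(SZ, SZ), Z), mul(SSZ, add(add(SSZ, SZ), Z))))
  [6] S(add(add(S(add(Z, SZ)), Z), mul(SSZ, add(add(SSZ, SZ), Z))))
  [7] S(add(S(add(add(Z, SZ), Z)), mul(SSZ, add(add(SSZ, SZ), Z))))
  [8] S(S(add(add(add(Z, SZ), Z), mul(SSZ, add(add(SSZ, SZ), Z)))))
  [9] S(S(add(add(SZ, Z), mul(SSZ, add(add(SSZ, SZ), Z)))))
  [10] S(S(add(S(add(Z, Z)), mul(SSZ, add(add(SSZ, SZ), Z)))))
  [11] S(S(S(add(add(Z, Z), mul(SSZ, add(add(SSZ, SZ), Z))))))
  [12] S(S(S(add(Z, mul(SSZ, add(add(SSZ, SZ), Z))))))
  [13] S(S(S(mul(SSZ, add(add(SSZ, SZ), Z)))))
  [14] S(S(S(add(add(add(SSZ, SZ), Z), mul(SZ, add(add(SSZ, SZ), Z))))))
  [15] S(S(S(add(add(S(add(SZ, SZ)), Z), mul(SZ, add(add(SSZ, SZ), Z))))))
  [16] S(S(S(add(S(add(add(SZ, SZ), Z)), mul(SZ, add(add(SSZ, SZ), Z))))))
  [17] S(S(S(S(add(add(add(SZ, SZ), Z), mul(SZ, add(add(SSZ, SZ), Z)))))))
  [18] S(S(S(S(add(add(S(add(Z, SZ)), Z), mul(SZ, add(add(SSZ, SZ), Z)))))))
  [19] S(S(S(S(add(S(add(add(Z, SZ), Z)), mul(SZ, add(add(SSZ, SZ), Z)))))))
  [20] S(S(S(S(S(add(add(add(Z, SZ), Z), mul(SZ, add(add(SSZ, SZ), Z))))))))
  [21] S(S(S(S(S(add(add(SZ, Z), mul(SZ, add(add(SSZ, SZ), Z))))))))
  [22] S(S(S(S(S(add(S(add(Z, Z)), mul(SZ, add(add(SSZ, SZ), Z))))))))
  [23] S(S(S(S(S(S(add(add(Z, Z), mul(SZ, add(add(SSZ, SZ), Z)))))))))
  [24] S(S(S(S(S(S(add(Z, mul(SZ, add(add(SSZ, SZ), Z)))))))))
  [25] S(S(S(S(S(S(mul(SZ, add(add(SSZ, SZ), Z))))))))
  [26] S(S(S(S(S(S(add(add(add(SSZ, SZ), Z), mul(Z, add(add(SSZ, SZ), Z)))))))))
  [27] S(S(S(S(S(S(add(add(S(add(SZ, SZ)), Z), mul(Z, add(add(SSZ, SZ), Z)))))))))
  [28] S(S(S(S(S(S(add(S(add(add(SZ, SZ), Z)), mul(Z, add(add(SSZ, SZ), Z)))))))))
  [29] S(S(S(S(S(S(S(add(add(add(SZ, SZ), Z), mul(Z, add(add(SSZ, SZ), Z))))))))))
  [30] S(S(S(S(S(S(S(add(add(S(add(Z, SZ)), Z), mul(Z, add(add(SSZ, SZ), Z))))))))))
  [31] S(S(S(S(S(S(S(add(S(add(add(Z, SZ), Z)), mul(Z, add(add(SSZ, SZ), Z))))))))))
  [32] S(S(S(S(S(S(S(S(add(add(add(Z, SZ), Z), mul(Z, add(add(SSZ, SZ), Z)))))))))))
  [33] S(S(S(S(S(S(S(S(add(add(SZ, Z), mul(Z, add(add(SSZ, SZ), Z)))))))))))
  [34] S(S(S(S(S(S(S(S(add(S(add(Z, Z)), mul(Z, add(add(SSZ, SZ), Z)))))))))))
  [35] S(S(S(S(S(S(S(S(S(add(add(Z, Z), mul(Z, add(add(SSZ, SZ), Z))))))))))))
  [36] S(S(S(S(S(S(S(S(S(add(Z, mul(Z, add(add(SSZ, SZ), Z))))))))))))
  [37] S(S(S(S(S(S(S(S(S(mul(Z, add(add(SSZ, SZ), Z)))))))))))
  [38] S^9(Z)

Term B:
  start: mul(SSSZ, add(add(SZ, SSZ), add(Z, Z)))
  [1] add(add(add(SZ, SSZ), add(Z, Z)), mul(SSZ, add(add(SZ, SSZ), add(Z, Z))))
  [2] add(add(S(add(Z, SSZ)), add(Z, Z)), mul(SSZ, add(add(SZ, SSZ), add(Z, Z))))
  [3] add(S(add(add(Z, SSZ), add(Z, Z))), mul(SSZ, add(add(SZ, SSZ), add(Z, Z))))
  [4] S(add(add(add(Z, SSZ), add(Z, Z)), mul(SSZ, add(add(SZ, SSZ), add(Z, Z)))))
  [5] S(add(add(SSZ, add(Z, Z)), mul(SSZ, add(add(SZ, SSZ), add(Z, Z)))))
  [6] S(add(S(add(SZ, add(Z, Z))), mul(SSZ, add(add(SZ, SSZ), add(Z, Z)))))
  [7] S(S(add(add(SZ, add(Z, Z)), mul(SSZ, add(add(SZ, SSZ), add(Z, Z))))))
  [8] S(S(add(S(add(Z, add(Z, Z))), mul(SSZ, add(add(SZ, SSZ), add(Z, Z))))))
  [9] S(S(S(add(add(Z, add(Z, Z)), mul(SSZ, add(add(SZ, SSZ), add(Z, Z)))))))
  [10] S(S(S(add(add(Z, Z), mul(SSZ, add(add(SZ, SSZ), add(Z, Z)))))))
  [11] S(S(S(add(Z, mul(SSZ, add(add(SZ, SSZ), add(Z, Z)))))))
  [12] S(S(S(mul(SSZ, add(add(SZ, SSZ), add(Z, Z))))))
  [13] S(S(S(add(add(add(SZ, SSZ), add(Z, Z)), mul(SZ, add(add(SZ, SSZ), add(Z, Z)))))))
  [14] S(S(S(add(add(S(add(Z, SSZ)), add(Z, Z)), mul(SZ, add(add(SZ, SSZ), add(Z, Z)))))))
  [15] S(S(S(add(S(add(add(Z, SSZ), add(Z, Z))), mul(SZ, add(add(SZ, SSZ), add(Z, Z)))))))
  [16] S(S(S(S(add(add(add(Z, SSZ), add(Z, Z)), mul(SZ, add(add(SZ, SSZ), add(Z, Z))))))))
  [17] S(S(S(S(add(add(SSZ, add(Z, Z)), mul(SZ, add(add(SZ, SSZ), add(Z, Z))))))))
  [18] S(S(S(S(add(S(add(SZ, add(Z, Z))), mul(SZ, add(add(SZ, SSZ), add(Z, Z))))))))
  [19] S(S(S(S(S(add(add(SZ, add(Z, Z)), mul(SZ, add(add(SZ, SSZ), add(Z, Z)))))))))
  [20] S(S(S(S(S(add(S(add(Z, add(Z, Z))), mul(SZ, add(add(SZ, SSZ), add(Z, Z)))))))))
  [21] S(S(S(S(S(S(add(add(Z, add(Z, Z)), mul(SZ, add(add(SZ, SSZ), add(Z, Z))))))))))
  [22] S(S(S(S(S(S(add(add(Z, Z), mul(SZ, add(add(SZ, SSZ), add(Z, Z))))))))))
  [23] S(S(S(S(S(S(add(Z, mul(SZ, add(add(SZ, SSZ), add(Z, Z))))))))))
  [24] S(S(S(S(S(S(mul(SZ, add(add(SZ, SSZ), add(Z, Z)))))))))
  [25] S(S(S(S(S(S(add(add(add(SZ, SSZ), add(Z, Z)), mul(Z, add(add(SZ, SSZ), add(Z, Z))))))))))
  [26] S(S(S(S(S(S(add(add(S(add(Z, SSZ)), add(Z, Z)), mul(Z, add(add(SZ, SSZ), add(Z, Z))))))))))
  [27] S(S(S(S(S(S(add(S(add(add(Z, SSZ), add(Z, Z))), mul(Z, add(add(SZ, SSZ), add(Z, Z))))))))))
  [28] S(S(S(S(S(S(S(add(add(add(Z, SSZ), add(Z, Z)), mul(Z, add(add(SZ, SSZ), add(Z, Z)))))))))))
  [29] S(S(S(S(S(S(S(add(add(SSZ, add(Z, Z)), mul(Z, add(add(SZ, SSZ), add(Z, Z)))))))))))
  [30] S(S(S(S(S(S(S(add(S(add(SZ, add(Z, Z))), mul(Z, add(add(SZ, SSZ), add(Z, Z)))))))))))
  [31] S(S(S(S(S(S(S(S(add(add(SZ, add(Z, Z)), mul(Z, add(add(SZ, SSZ), add(Z, Z))))))))))))
  [32] S(S(S(S(S(S(S(S(add(S(add(Z, add(Z, Z))), mul(Z, add(add(SZ, SSZ), add(Z, Z))))))))))))
  [33] S(S(S(S(S(S(S(S(S(add(add(Z, add(Z, Z)), mul(Z, add(add(SZ, SSZ), add(Z, Z)))))))))))))
  [34] S(S(S(S(S(S(S(S(S(add(add(Z, Z), mul(Z, add(add(SZ, SSZ), add(Z, Z)))))))))))))
  [35] S(S(S(S(S(S(S(S(S(add(Z, mul(Z, add(add(SZ, SSZ), add(Z, Z)))))))))))))
  [36] S(S(S(S(S(S(S(S(S(mul(Z, add(add(SZ, SSZ), add(Z, Z))))))))))))
  [37] S^9(Z)

Answer: SAME — A ⇓ S^9(Z), B ⇓ S^9(Z)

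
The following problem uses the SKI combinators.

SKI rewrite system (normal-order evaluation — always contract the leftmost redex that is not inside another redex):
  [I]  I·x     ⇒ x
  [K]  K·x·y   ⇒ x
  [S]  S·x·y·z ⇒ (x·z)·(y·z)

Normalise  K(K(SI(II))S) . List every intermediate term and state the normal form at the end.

  start: K(K(SI(II))S)
  [1] K(SI(II))
  [2] K(SII)

Answer: normal form = K(SII)  (in 2 steps)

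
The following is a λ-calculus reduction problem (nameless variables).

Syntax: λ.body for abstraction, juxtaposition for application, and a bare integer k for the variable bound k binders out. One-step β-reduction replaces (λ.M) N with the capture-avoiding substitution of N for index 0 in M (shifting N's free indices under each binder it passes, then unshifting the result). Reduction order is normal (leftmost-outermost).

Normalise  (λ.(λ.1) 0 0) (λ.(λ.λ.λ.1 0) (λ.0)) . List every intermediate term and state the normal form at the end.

  start: (λ.(λ.1) 0 0) (λ.(λ.λ.λ.1 0) (λ.0))
  [1] (λ.λ.(λ.λ.λ.1 0) (λ.0)) (λ.(λ.λ.λ.1 0) (λ.0)) (λ.(λ.λ.λ.1 0) (λ.0))
  [2] (λ.(λ.λ.λ.1 0) (λ.0)) (λ.(λ.λ.λ.1 0) (λ.0))
  [3] (λ.λ.λ.1 0) (λ.0)
  [4] λ.λ.1 0

Answer: normal form = λ.λ.1 0  (in 4 steps)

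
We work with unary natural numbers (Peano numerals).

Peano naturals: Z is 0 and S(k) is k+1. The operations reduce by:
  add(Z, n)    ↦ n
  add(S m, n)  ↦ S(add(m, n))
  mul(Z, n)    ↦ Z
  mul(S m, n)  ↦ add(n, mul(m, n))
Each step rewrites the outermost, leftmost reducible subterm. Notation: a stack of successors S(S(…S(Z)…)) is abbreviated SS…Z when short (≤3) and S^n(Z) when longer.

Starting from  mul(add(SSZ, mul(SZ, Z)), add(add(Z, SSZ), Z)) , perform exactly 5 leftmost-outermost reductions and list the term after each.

Answer: after 5 steps: S(add(add(SZ, Z), mul(add(SZ, mul(SZ, Z)), add(add(Z, SSZ), Z))))

Derivation:
  start: mul(add(SSZ, mul(SZ, Z)), add(add(Z, SSZ), Z))
  [1] mul(S(add(SZ, mul(SZ, Z))), add(add(Z, SSZ), Z))
  [2] add(add(add(Z, SSZ), Z), mul(add(SZ, mul(SZ, Z)), add(add(Z, SSZ), Z)))
  [3] add(add(SSZ, Z), mul(add(SZ, mul(SZ, Z)), add(add(Z, SSZ), Z)))
  [4] add(S(add(SZ, Z)), mul(add(SZ, mul(SZ, Z)), add(add(Z, SSZ), Z)))
  [5] S(add(add(SZ, Z), mul(add(SZ, mul(SZ, Z)), add(add(Z, SSZ), Z))))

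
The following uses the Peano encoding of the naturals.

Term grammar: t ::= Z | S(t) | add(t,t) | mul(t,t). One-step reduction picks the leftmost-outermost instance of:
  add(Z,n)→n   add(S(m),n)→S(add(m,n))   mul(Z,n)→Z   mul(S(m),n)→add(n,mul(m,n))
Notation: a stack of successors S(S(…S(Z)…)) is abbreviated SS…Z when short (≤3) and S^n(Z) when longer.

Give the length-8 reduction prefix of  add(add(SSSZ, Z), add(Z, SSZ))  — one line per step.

Answer: after 8 steps: S(S(S(add(Z, SSZ))))

Reduction:
  start: add(add(SSSZ, Z), add(Z, SSZ))
  [1] add(S(add(SSZ, Z)), add(Z, SSZ))
  [2] S(add(add(SSZ, Z), add(Z, SSZ)))
  [3] S(add(S(add(SZ, Z)), add(Z, SSZ)))
  [4] S(S(add(add(SZ, Z), add(Z, SSZ))))
  [5] S(S(add(S(add(Z, Z)), add(Z, SSZ))))
  [6] S(S(S(add(add(Z, Z), add(Z, SSZ)))))
  [7] S(S(S(add(Z, add(Z, SSZ)))))
  [8] S(S(S(add(Z, SSZ))))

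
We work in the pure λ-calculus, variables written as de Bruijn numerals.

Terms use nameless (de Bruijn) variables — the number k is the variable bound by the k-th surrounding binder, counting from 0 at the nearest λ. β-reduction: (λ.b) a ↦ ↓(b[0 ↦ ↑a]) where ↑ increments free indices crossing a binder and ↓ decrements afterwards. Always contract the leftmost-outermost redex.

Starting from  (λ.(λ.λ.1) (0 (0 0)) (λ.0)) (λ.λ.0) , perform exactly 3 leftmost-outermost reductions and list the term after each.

  start: (λ.(λ.λ.1) (0 (0 0)) (λ.0)) (λ.λ.0)
  [1] (λ.λ.1) ((λ.λ.0) ((λ.λ.0) (λ.λ.0))) (λ.0)
  [2] (λ.(λ.λ.0) ((λ.λ.0) (λ.λ.0))) (λ.0)
  [3] (λ.λ.0) ((λ.λ.0) (λ.λ.0))

Answer: after 3 steps: (λ.λ.0) ((λ.λ.0) (λ.λ.0))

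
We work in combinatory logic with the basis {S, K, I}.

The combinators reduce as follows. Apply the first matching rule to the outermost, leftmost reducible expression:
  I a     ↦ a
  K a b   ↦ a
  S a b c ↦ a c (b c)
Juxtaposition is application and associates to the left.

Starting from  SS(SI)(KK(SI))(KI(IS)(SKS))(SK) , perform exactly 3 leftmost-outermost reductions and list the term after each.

Answer: after 3 steps: K(KI(IS)(SKS))(SI(KK(SI))(KI(IS)(SKS)))(SK)

Reduction:
  start: SS(SI)(KK(SI))(KI(IS)(SKS))(SK)
  [1] S(KK(SI))(SI(KK(SI)))(KI(IS)(SKS))(SK)
  [2] KK(SI)(KI(IS)(SKS))(SI(KK(SI))(KI(IS)(SKS)))(SK)
  [3] K(KI(IS)(SKS))(SI(KK(SI))(KI(IS)(SKS)))(SK)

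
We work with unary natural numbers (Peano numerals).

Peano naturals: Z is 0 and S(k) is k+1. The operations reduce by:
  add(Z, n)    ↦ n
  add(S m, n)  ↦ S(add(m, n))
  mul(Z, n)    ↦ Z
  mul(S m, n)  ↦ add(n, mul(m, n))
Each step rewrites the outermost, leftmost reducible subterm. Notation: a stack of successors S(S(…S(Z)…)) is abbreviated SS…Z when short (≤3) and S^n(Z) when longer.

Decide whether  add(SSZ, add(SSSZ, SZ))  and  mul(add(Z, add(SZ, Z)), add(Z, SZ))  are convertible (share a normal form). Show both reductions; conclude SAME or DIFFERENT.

Term A:
  start: add(SSZ, add(SSSZ, SZ))
  [1] S(add(SZ, add(SSSZ, SZ)))
  [2] S(S(add(Z, add(SSSZ, SZ))))
  [3] S(S(add(SSSZ, SZ)))
  [4] S(S(S(add(SSZ, SZ))))
  [5] S(S(S(S(add(SZ, SZ)))))
  [6] S(S(S(S(S(add(Z, SZ))))))
  [7] S^6(Z)

Term B:
  start: mul(add(Z, add(SZ, Z)), add(Z, SZ))
  [1] mul(add(SZ, Z), add(Z, SZ))
  [2] mul(S(add(Z, Z)), add(Z, SZ))
  [3] add(add(Z, SZ), mul(add(Z, Z), add(Z, SZ)))
  [4] add(SZ, mul(add(Z, Z), add(Z, SZ)))
  [5] S(add(Z, mul(add(Z, Z), add(Z, SZ))))
  [6] S(mul(add(Z, Z), add(Z, SZ)))
  [7] S(mul(Z, add(Z, SZ)))
  [8] SZ

Answer: DIFFERENT — A ⇓ S^6(Z), B ⇓ SZ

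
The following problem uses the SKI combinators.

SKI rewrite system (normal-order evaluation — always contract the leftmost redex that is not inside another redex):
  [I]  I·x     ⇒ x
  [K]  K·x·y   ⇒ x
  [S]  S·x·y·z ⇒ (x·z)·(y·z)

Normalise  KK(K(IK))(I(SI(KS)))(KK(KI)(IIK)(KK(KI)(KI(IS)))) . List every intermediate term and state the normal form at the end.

Answer: normal form = SI(KS)  (in 3 steps)

Reduction:
  start: KK(K(IK))(I(SI(KS)))(KK(KI)(IIK)(KK(KI)(KI(IS))))
  →1  K(I(SI(KS)))(KK(KI)(IIK)(KK(KI)(KI(IS))))
  →2  I(SI(KS))
  →3  SI(KS)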